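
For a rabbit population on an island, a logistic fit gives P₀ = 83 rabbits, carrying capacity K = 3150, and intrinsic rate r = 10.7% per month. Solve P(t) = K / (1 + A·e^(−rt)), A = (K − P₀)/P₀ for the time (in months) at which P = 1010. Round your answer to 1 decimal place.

t ≈ 26.7 months

A = (3150 − 83)/83 = 36.95181
1010 = 3150/(1 + 36.95181·e^(−0.107t)) → 1 + 36.95181·e^(−0.107t) = 3.11881
e^(−0.107t) = 0.05734 → t = ln(17.43987)/0.107 = 2.85876/0.107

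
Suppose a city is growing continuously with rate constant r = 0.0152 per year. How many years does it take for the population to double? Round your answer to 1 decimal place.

doubling time ≈ 45.6 years

doubling time = ln(2) / |r| = 0.69315 / 0.0152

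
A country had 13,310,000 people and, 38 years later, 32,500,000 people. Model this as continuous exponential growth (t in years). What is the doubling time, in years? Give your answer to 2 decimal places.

r = ln(32500000/13310000) / 38 = ln(2.44177) / 38 ≈ 0.023493 per year
doubling time = ln 2 / |r| = 0.69315 / 0.023493

doubling time ≈ 29.50 years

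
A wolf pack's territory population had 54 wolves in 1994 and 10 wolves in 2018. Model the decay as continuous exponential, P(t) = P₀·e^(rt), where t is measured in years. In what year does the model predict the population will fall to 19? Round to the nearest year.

year 2009

r = ln(10/54) / 24 = -1.6864/24 ≈ -0.070267 per year
t = ln(19/54) / r = -1.04455/-0.070267 ≈ 14.87 years after 1994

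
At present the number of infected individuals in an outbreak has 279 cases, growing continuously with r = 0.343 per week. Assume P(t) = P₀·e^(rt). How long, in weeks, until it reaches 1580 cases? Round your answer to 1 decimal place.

1580 = 279 · e^(0.343·t)
t = ln(1580/279) / 0.343 = ln(5.66308) / 0.343 = 1.73397 / 0.343

t ≈ 5.1 weeks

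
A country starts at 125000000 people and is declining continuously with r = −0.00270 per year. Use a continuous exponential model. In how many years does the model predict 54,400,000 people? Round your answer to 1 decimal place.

t ≈ 308.1 years

54400000 = 125000000 · e^(-0.0027·t)
t = ln(54400000/125000000) / -0.0027 = ln(0.4352) / -0.0027 = -0.83195 / -0.0027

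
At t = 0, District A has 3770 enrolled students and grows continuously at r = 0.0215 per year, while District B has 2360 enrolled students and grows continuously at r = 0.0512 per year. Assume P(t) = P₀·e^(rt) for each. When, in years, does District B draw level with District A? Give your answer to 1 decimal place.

t ≈ 15.8 years

3770·e^(0.0215t) = 2360·e^(0.0512t)
3770/2360 = e^((0.0512 − 0.0215)t) → ln(1.59746) = 0.0297·t
t = 0.46841 / 0.0297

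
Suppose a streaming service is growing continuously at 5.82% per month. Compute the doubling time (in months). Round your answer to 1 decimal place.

doubling time ≈ 11.9 months

doubling time = ln(2) / |r| = 0.69315 / 0.0582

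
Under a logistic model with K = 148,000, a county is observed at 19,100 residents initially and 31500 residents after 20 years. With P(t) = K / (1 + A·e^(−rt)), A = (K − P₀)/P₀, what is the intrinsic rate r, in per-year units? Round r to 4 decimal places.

r ≈ 0.0301 per year

A = (148000 − 19100)/19100 = 6.74869
31500 = 148000/(1 + 6.74869·e^(−r·20)) → e^(−20r) = (4.69841 − 1)/6.74869 = 0.548019
r = −ln(0.548019)/20 = 0.60144/20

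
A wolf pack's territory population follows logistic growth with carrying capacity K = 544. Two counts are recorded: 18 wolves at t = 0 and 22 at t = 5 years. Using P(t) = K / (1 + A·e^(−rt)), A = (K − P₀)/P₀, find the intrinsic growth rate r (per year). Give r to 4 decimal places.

r ≈ 0.0417 per year

A = (544 − 18)/18 = 29.22222
22 = 544/(1 + 29.22222·e^(−r·5)) → e^(−5r) = (24.72727 − 1)/29.22222 = 0.81196
r = −ln(0.81196)/5 = 0.2083/5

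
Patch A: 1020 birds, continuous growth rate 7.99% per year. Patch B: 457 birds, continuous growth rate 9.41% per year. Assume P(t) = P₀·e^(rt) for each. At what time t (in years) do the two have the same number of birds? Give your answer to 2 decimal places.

1020·e^(0.0799t) = 457·e^(0.0941t)
1020/457 = e^((0.0941 − 0.0799)t) → ln(2.23195) = 0.0142·t
t = 0.80287 / 0.0142

t ≈ 56.54 years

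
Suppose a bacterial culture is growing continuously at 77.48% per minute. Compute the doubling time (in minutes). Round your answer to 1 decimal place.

doubling time = ln(2) / |r| = 0.69315 / 0.7748

doubling time ≈ 0.9 minutes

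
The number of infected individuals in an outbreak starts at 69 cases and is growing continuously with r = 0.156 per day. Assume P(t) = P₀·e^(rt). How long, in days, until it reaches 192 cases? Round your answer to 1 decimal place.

192 = 69 · e^(0.156·t)
t = ln(192/69) / 0.156 = ln(2.78261) / 0.156 = 1.02339 / 0.156

t ≈ 6.6 days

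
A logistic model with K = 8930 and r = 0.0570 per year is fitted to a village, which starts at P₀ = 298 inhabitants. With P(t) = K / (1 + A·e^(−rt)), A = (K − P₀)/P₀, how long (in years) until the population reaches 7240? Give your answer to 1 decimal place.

t ≈ 84.6 years

A = (8930 − 298)/298 = 28.96644
7240 = 8930/(1 + 28.96644·e^(−0.057t)) → 1 + 28.96644·e^(−0.057t) = 1.23343
e^(−0.057t) = 0.008058 → t = ln(124.09293)/0.057 = 4.82103/0.057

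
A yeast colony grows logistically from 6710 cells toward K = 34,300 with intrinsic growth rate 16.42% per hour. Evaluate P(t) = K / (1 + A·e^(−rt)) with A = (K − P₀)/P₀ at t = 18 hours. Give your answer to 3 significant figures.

≈ 28,300 cells

A = (34300 − 6710)/6710 = 4.11177
P(18) = 34300 / (1 + 4.11177·e^(−0.1642·18)) = 34300 / (1 + 4.11177·0.052047)
= 34300 / 1.21401 ≈ 28253.54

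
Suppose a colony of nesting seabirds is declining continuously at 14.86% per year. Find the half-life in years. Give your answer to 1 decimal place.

half-life ≈ 4.7 years

half-life = ln(2) / |r| = 0.69315 / 0.1486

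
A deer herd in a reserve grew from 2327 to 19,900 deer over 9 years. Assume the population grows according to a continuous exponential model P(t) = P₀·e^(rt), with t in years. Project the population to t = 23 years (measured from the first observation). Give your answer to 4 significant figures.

r = ln(19900/2327) / 9 ≈ 0.23846 per year
P(23) = 2327 · e^(0.23846·23) = 2327 · 240.94763 ≈ 560685.14

≈ 560,700 deer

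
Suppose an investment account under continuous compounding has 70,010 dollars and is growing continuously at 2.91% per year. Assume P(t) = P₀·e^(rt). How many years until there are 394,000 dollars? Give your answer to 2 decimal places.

t ≈ 59.37 years

394000 = 70010 · e^(0.0291·t)
t = ln(394000/70010) / 0.0291 = ln(5.62777) / 0.0291 = 1.72771 / 0.0291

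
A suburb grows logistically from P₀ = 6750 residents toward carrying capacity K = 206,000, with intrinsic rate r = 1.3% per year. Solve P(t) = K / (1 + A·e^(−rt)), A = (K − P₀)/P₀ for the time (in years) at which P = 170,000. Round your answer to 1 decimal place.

t ≈ 379.8 years

A = (206000 − 6750)/6750 = 29.51852
170000 = 206000/(1 + 29.51852·e^(−0.013t)) → 1 + 29.51852·e^(−0.013t) = 1.21176
e^(−0.013t) = 0.007174 → t = ln(139.393)/0.013 = 4.9373/0.013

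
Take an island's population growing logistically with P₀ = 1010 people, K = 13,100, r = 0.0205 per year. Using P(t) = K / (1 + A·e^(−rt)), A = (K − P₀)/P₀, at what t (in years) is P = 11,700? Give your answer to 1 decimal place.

A = (13100 − 1010)/1010 = 11.9703
11700 = 13100/(1 + 11.9703·e^(−0.0205t)) → 1 + 11.9703·e^(−0.0205t) = 1.11966
e^(−0.0205t) = 0.009996 → t = ln(100.03748)/0.0205 = 4.60554/0.0205

t ≈ 224.7 years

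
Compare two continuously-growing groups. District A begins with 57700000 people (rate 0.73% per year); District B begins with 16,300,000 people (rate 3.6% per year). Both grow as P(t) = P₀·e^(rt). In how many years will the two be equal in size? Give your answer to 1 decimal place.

57700000·e^(0.0073t) = 16300000·e^(0.036t)
57700000/16300000 = e^((0.036 − 0.0073)t) → ln(3.53988) = 0.0287·t
t = 1.26409 / 0.0287

t ≈ 44.0 years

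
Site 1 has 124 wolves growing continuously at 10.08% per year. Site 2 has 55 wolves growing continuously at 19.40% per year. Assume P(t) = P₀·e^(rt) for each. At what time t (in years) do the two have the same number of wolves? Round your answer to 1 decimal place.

124·e^(0.1008t) = 55·e^(0.194t)
124/55 = e^((0.194 − 0.1008)t) → ln(2.25455) = 0.0932·t
t = 0.81295 / 0.0932

t ≈ 8.7 years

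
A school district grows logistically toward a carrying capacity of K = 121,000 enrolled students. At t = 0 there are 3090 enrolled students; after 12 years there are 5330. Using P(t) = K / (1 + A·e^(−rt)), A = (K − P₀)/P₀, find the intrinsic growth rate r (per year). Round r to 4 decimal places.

r ≈ 0.0470 per year

A = (121000 − 3090)/3090 = 38.15858
5330 = 121000/(1 + 38.15858·e^(−r·12)) → e^(−12r) = (22.70169 − 1)/38.15858 = 0.568724
r = −ln(0.568724)/12 = 0.56436/12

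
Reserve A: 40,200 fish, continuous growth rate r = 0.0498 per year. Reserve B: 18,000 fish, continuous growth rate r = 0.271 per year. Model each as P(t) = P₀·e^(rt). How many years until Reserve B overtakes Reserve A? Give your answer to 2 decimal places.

t ≈ 3.63 years

40200·e^(0.0498t) = 18000·e^(0.271t)
40200/18000 = e^((0.271 − 0.0498)t) → ln(2.23333) = 0.2212·t
t = 0.8035 / 0.2212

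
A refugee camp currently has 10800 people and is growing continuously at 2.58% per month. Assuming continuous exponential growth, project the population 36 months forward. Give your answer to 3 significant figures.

P(36) = 10800 · e^(0.0258·36) = 10800 · e^(0.9288)
= 10800 · 2.53147 ≈ 27339.87

≈ 27,300 people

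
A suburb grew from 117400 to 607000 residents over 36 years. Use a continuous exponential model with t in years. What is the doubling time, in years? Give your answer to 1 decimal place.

doubling time ≈ 15.2 years

r = ln(607000/117400) / 36 = ln(5.17036) / 36 ≈ 0.045637 per year
doubling time = ln 2 / |r| = 0.69315 / 0.045637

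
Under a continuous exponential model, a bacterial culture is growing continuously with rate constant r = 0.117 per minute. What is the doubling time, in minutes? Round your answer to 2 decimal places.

doubling time ≈ 5.92 minutes

doubling time = ln(2) / |r| = 0.69315 / 0.117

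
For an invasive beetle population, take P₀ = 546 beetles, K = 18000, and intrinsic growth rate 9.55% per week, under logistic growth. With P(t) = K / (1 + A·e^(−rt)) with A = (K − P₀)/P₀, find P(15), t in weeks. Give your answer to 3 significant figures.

A = (18000 − 546)/546 = 31.96703
P(15) = 18000 / (1 + 31.96703·e^(−0.0955·15)) = 18000 / (1 + 31.96703·0.238711)
= 18000 / 8.6309 ≈ 2085.53

≈ 2,090 beetles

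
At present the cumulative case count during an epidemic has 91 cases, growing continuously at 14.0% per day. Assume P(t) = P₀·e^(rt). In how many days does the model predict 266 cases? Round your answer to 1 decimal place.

t ≈ 7.7 days

266 = 91 · e^(0.14·t)
t = ln(266/91) / 0.14 = ln(2.92308) / 0.14 = 1.07264 / 0.14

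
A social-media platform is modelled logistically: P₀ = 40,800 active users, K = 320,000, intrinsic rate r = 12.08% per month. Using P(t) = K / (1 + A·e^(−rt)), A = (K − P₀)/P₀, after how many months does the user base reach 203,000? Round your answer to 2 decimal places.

A = (320000 − 40800)/40800 = 6.84314
203000 = 320000/(1 + 6.84314·e^(−0.1208t)) → 1 + 6.84314·e^(−0.1208t) = 1.57635
e^(−0.1208t) = 0.084224 → t = ln(11.87314)/0.1208 = 2.47428/0.1208

t ≈ 20.48 months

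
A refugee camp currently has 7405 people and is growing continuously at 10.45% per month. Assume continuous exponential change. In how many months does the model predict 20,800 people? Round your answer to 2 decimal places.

20800 = 7405 · e^(0.1045·t)
t = ln(20800/7405) / 0.1045 = ln(2.80891) / 0.1045 = 1.0328 / 0.1045

t ≈ 9.88 months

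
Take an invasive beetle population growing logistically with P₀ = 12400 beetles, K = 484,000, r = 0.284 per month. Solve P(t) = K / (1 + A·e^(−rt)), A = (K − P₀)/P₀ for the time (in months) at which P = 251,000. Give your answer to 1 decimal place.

t ≈ 13.1 months

A = (484000 − 12400)/12400 = 38.03226
251000 = 484000/(1 + 38.03226·e^(−0.284t)) → 1 + 38.03226·e^(−0.284t) = 1.92829
e^(−0.284t) = 0.024408 → t = ln(40.97037)/0.284 = 3.71285/0.284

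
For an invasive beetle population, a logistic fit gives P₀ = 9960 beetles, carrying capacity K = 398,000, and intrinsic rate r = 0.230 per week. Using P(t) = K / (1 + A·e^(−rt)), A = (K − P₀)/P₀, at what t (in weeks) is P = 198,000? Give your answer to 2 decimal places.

t ≈ 15.88 weeks

A = (398000 − 9960)/9960 = 38.95984
198000 = 398000/(1 + 38.95984·e^(−0.23t)) → 1 + 38.95984·e^(−0.23t) = 2.0101
e^(−0.23t) = 0.025927 → t = ln(38.57024)/0.23 = 3.65248/0.23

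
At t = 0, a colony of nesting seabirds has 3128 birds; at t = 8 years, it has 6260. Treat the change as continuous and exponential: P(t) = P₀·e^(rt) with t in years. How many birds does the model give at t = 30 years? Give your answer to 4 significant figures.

≈ 42,190 birds

r = ln(6260/3128) / 8 ≈ 0.086723 per year
P(30) = 3128 · e^(0.086723·30) = 3128 · 13.48663 ≈ 42186.18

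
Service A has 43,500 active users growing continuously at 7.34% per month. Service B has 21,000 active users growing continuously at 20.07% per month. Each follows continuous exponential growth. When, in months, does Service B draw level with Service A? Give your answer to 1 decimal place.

t ≈ 5.7 months

43500·e^(0.0734t) = 21000·e^(0.2007t)
43500/21000 = e^((0.2007 − 0.0734)t) → ln(2.07143) = 0.1273·t
t = 0.72824 / 0.1273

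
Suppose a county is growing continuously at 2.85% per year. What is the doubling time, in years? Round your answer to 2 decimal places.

doubling time ≈ 24.32 years

doubling time = ln(2) / |r| = 0.69315 / 0.0285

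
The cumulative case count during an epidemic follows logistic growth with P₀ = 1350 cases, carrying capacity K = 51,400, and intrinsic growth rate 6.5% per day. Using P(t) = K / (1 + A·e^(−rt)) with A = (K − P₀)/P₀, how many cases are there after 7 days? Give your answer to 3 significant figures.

≈ 2,100 cases

A = (51400 − 1350)/1350 = 37.07407
P(7) = 51400 / (1 + 37.07407·e^(−0.065·7)) = 51400 / (1 + 37.07407·0.634448)
= 51400 / 24.52157 ≈ 2096.11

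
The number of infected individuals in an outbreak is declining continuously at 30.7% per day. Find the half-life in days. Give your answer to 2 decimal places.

half-life = ln(2) / |r| = 0.69315 / 0.307

half-life ≈ 2.26 days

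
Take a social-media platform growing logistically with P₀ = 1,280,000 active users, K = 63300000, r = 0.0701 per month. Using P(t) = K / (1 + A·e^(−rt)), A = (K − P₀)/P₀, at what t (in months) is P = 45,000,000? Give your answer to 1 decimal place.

A = (63300000 − 1280000)/1280000 = 48.45312
45000000 = 63300000/(1 + 48.45312·e^(−0.0701t)) → 1 + 48.45312·e^(−0.0701t) = 1.40667
e^(−0.0701t) = 0.008393 → t = ln(119.14703)/0.0701 = 4.78036/0.0701

t ≈ 68.2 months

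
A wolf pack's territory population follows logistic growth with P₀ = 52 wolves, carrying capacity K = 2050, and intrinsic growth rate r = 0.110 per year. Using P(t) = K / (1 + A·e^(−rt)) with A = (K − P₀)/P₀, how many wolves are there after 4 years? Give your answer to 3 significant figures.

≈ 79.6 wolves

A = (2050 − 52)/52 = 38.42308
P(4) = 2050 / (1 + 38.42308·e^(−0.11·4)) = 2050 / (1 + 38.42308·0.644036)
= 2050 / 25.74586 ≈ 79.62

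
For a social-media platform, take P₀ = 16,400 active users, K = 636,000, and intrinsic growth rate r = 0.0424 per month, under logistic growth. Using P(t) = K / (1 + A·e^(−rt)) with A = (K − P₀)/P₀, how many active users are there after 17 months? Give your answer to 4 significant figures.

≈ 32,830 active users

A = (636000 − 16400)/16400 = 37.78049
P(17) = 636000 / (1 + 37.78049·e^(−0.0424·17)) = 636000 / (1 + 37.78049·0.486363)
= 636000 / 19.37503 ≈ 32825.75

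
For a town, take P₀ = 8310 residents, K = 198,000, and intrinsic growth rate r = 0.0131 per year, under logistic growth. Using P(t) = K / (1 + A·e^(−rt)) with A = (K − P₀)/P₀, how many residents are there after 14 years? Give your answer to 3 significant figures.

A = (198000 − 8310)/8310 = 22.82671
P(14) = 198000 / (1 + 22.82671·e^(−0.0131·14)) = 198000 / (1 + 22.82671·0.832435)
= 198000 / 20.00176 ≈ 9899.13

≈ 9,900 residents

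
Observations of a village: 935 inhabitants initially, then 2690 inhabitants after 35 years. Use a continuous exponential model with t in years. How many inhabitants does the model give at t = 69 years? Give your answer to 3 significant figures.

r = ln(2690/935) / 35 ≈ 0.030193 per year
P(69) = 935 · e^(0.030193·69) = 935 · 8.03098 ≈ 7508.97

≈ 7,510 inhabitants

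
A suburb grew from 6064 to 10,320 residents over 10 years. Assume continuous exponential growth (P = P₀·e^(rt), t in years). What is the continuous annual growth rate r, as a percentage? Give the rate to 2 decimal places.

10320 = 6064 · e^(r·10)
e^(10r) = 10320/6064 = 1.70185
r = ln(1.70185) / 10 = 0.53171 / 10

r ≈ 5.32% per year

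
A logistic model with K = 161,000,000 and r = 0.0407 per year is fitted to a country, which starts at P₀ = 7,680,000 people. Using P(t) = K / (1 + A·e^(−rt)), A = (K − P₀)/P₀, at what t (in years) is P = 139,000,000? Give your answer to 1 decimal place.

t ≈ 118.9 years

A = (161000000 − 7680000)/7680000 = 19.96354
139000000 = 161000000/(1 + 19.96354·e^(−0.0407t)) → 1 + 19.96354·e^(−0.0407t) = 1.15827
e^(−0.0407t) = 0.007928 → t = ln(126.13329)/0.0407 = 4.83734/0.0407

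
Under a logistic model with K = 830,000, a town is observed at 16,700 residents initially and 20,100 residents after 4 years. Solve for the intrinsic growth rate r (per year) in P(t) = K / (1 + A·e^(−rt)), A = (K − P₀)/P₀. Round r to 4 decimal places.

A = (830000 − 16700)/16700 = 48.7006
20100 = 830000/(1 + 48.7006·e^(−r·4)) → e^(−4r) = (41.29353 − 1)/48.7006 = 0.827372
r = −ln(0.827372)/4 = 0.1895/4

r ≈ 0.0474 per year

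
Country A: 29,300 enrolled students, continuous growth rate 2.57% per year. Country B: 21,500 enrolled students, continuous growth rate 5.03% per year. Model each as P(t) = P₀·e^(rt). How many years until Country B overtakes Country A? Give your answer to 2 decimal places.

t ≈ 12.58 years

29300·e^(0.0257t) = 21500·e^(0.0503t)
29300/21500 = e^((0.0503 − 0.0257)t) → ln(1.36279) = 0.0246·t
t = 0.30953 / 0.0246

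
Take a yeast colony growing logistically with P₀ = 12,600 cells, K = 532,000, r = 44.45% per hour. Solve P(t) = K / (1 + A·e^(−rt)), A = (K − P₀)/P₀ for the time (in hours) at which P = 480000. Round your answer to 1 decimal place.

A = (532000 − 12600)/12600 = 41.22222
480000 = 532000/(1 + 41.22222·e^(−0.4445t)) → 1 + 41.22222·e^(−0.4445t) = 1.10833
e^(−0.4445t) = 0.002628 → t = ln(380.51282)/0.4445 = 5.94152/0.4445

t ≈ 13.4 hours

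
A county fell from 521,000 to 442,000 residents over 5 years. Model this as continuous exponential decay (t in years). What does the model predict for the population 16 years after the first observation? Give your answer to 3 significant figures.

≈ 308,000 residents

r = ln(442000/521000) / 5 ≈ -0.032888 per year
P(16) = 521000 · e^(-0.032888·16) = 521000 · 0.59084 ≈ 307828.11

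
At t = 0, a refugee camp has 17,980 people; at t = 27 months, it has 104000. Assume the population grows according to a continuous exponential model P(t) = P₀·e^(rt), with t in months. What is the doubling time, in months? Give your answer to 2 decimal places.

r = ln(104000/17980) / 27 = ln(5.7842) / 27 ≈ 0.065005 per month
doubling time = ln 2 / |r| = 0.69315 / 0.065005

doubling time ≈ 10.66 months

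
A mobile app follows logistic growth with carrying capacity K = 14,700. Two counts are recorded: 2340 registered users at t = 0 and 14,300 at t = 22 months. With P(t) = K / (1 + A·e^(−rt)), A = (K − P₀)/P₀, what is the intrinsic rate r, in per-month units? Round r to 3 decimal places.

r ≈ 0.238 per month

A = (14700 − 2340)/2340 = 5.28205
14300 = 14700/(1 + 5.28205·e^(−r·22)) → e^(−22r) = (1.02797 − 1)/5.28205 = 0.005296
r = −ln(0.005296)/22 = 5.24086/22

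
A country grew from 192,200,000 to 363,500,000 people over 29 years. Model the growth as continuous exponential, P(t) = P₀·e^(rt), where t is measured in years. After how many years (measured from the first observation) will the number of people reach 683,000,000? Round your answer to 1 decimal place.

t ≈ 57.7 years

r = ln(363500000/192200000) / 29 ≈ 0.021974 per year
t = ln(683000000/192200000) / r = 1.26796 / 0.021974 ≈ 57.703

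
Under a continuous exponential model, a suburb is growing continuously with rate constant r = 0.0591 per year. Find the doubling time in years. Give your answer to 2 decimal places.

doubling time = ln(2) / |r| = 0.69315 / 0.0591

doubling time ≈ 11.73 years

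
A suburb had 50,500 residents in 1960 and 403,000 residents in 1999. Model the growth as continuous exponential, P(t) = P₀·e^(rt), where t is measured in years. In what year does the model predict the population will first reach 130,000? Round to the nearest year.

year 1978

r = ln(403000/50500) / 39 = 2.07696/39 ≈ 0.053255 per year
t = ln(130000/50500) / r = 0.94556/0.053255 ≈ 17.76 years after 1960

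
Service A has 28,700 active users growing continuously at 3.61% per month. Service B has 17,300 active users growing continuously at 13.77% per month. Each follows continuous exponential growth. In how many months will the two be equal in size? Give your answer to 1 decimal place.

t ≈ 5.0 months

28700·e^(0.0361t) = 17300·e^(0.1377t)
28700/17300 = e^((0.1377 − 0.0361)t) → ln(1.65896) = 0.1016·t
t = 0.50619 / 0.1016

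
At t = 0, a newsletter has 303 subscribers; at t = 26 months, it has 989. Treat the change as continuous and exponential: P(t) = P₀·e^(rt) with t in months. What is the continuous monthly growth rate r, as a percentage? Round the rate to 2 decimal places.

r ≈ 4.55% per month

989 = 303 · e^(r·26)
e^(26r) = 989/303 = 3.26403
r = ln(3.26403) / 26 = 1.18296 / 26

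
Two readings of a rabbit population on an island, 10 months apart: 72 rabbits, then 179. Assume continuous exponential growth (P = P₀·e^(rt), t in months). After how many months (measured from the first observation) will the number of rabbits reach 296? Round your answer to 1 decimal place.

r = ln(179/72) / 10 ≈ 0.091072 per month
t = ln(296/72) / r = 1.41369 / 0.091072 ≈ 15.523

t ≈ 15.5 months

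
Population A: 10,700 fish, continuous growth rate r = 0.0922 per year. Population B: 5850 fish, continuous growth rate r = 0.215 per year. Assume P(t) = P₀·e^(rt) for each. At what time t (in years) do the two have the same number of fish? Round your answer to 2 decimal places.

t ≈ 4.92 years

10700·e^(0.0922t) = 5850·e^(0.215t)
10700/5850 = e^((0.215 − 0.0922)t) → ln(1.82906) = 0.1228·t
t = 0.6038 / 0.1228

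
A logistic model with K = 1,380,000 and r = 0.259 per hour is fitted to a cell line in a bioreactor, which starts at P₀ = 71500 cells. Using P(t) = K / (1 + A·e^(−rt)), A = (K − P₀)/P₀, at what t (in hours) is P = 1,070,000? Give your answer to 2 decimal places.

t ≈ 16.01 hours

A = (1380000 − 71500)/71500 = 18.3007
1070000 = 1380000/(1 + 18.3007·e^(−0.259t)) → 1 + 18.3007·e^(−0.259t) = 1.28972
e^(−0.259t) = 0.015831 → t = ln(63.16693)/0.259 = 4.14578/0.259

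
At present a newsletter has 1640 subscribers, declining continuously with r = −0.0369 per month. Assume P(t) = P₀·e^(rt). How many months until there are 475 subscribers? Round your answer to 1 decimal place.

475 = 1640 · e^(-0.0369·t)
t = ln(475/1640) / -0.0369 = ln(0.28963) / -0.0369 = -1.23914 / -0.0369

t ≈ 33.6 months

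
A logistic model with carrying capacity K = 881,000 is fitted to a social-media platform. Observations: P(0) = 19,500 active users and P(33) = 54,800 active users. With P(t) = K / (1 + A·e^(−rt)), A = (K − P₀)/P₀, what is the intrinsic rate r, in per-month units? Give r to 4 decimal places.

r ≈ 0.0326 per month

A = (881000 − 19500)/19500 = 44.17949
54800 = 881000/(1 + 44.17949·e^(−r·33)) → e^(−33r) = (16.07664 − 1)/44.17949 = 0.341259
r = −ln(0.341259)/33 = 1.07511/33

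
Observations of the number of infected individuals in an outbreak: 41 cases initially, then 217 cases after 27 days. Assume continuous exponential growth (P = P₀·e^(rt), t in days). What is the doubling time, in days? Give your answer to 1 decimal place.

doubling time ≈ 11.2 days

r = ln(217/41) / 27 = ln(5.29268) / 27 ≈ 0.061716 per day
doubling time = ln 2 / |r| = 0.69315 / 0.061716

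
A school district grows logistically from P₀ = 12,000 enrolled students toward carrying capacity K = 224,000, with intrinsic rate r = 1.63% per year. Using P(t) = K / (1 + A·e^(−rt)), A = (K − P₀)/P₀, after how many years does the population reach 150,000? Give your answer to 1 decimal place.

t ≈ 219.5 years

A = (224000 − 12000)/12000 = 17.66667
150000 = 224000/(1 + 17.66667·e^(−0.0163t)) → 1 + 17.66667·e^(−0.0163t) = 1.49333
e^(−0.0163t) = 0.027925 → t = ln(35.81081)/0.0163 = 3.57825/0.0163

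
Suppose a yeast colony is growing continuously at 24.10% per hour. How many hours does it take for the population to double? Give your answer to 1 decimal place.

doubling time ≈ 2.9 hours

doubling time = ln(2) / |r| = 0.69315 / 0.241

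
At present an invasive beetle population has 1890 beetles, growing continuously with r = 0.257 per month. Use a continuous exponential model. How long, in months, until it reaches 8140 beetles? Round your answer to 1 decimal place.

8140 = 1890 · e^(0.257·t)
t = ln(8140/1890) / 0.257 = ln(4.30688) / 0.257 = 1.46021 / 0.257

t ≈ 5.7 months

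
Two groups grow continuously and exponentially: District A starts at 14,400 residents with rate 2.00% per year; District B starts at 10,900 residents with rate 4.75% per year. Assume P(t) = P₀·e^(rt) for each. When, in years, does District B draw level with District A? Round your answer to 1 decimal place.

14400·e^(0.02t) = 10900·e^(0.0475t)
14400/10900 = e^((0.0475 − 0.02)t) → ln(1.3211) = 0.0275·t
t = 0.27847 / 0.0275

t ≈ 10.1 years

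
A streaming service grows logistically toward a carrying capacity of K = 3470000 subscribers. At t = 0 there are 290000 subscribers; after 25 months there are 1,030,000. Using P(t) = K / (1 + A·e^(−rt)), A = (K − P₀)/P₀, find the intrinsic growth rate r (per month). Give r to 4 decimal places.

r ≈ 0.0613 per month

A = (3470000 − 290000)/290000 = 10.96552
1030000 = 3470000/(1 + 10.96552·e^(−r·25)) → e^(−25r) = (3.36893 − 1)/10.96552 = 0.216035
r = −ln(0.216035)/25 = 1.53232/25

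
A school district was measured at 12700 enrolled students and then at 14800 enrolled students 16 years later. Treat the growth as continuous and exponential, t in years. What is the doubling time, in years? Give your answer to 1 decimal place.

r = ln(14800/12700) / 16 = ln(1.16535) / 16 ≈ 0.009564 per year
doubling time = ln 2 / |r| = 0.69315 / 0.009564

doubling time ≈ 72.5 years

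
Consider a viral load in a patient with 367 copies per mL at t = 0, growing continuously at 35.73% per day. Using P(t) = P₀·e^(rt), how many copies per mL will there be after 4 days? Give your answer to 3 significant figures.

≈ 1,530 copies per mL

P(4) = 367 · e^(0.3573·4) = 367 · e^(1.4292)
= 367 · 4.17536 ≈ 1532.36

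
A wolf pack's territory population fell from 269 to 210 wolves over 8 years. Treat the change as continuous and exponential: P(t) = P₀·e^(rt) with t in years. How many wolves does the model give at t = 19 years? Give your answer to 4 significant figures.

≈ 149.4 wolves

r = ln(210/269) / 8 ≈ -0.03095 per year
P(19) = 269 · e^(-0.03095·19) = 269 · 0.5554 ≈ 149.4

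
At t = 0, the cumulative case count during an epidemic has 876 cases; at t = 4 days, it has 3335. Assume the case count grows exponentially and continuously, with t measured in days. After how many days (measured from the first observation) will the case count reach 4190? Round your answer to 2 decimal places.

r = ln(3335/876) / 4 ≈ 0.334215 per day
t = ln(4190/876) / r = 1.56509 / 0.334215 ≈ 4.683

t ≈ 4.68 days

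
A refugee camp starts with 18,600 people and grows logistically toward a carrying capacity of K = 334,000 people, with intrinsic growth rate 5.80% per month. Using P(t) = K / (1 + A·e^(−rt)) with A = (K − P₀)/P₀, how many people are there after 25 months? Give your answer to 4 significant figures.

A = (334000 − 18600)/18600 = 16.95699
P(25) = 334000 / (1 + 16.95699·e^(−0.058·25)) = 334000 / (1 + 16.95699·0.23457)
= 334000 / 4.97761 ≈ 67100.53

≈ 67,100 people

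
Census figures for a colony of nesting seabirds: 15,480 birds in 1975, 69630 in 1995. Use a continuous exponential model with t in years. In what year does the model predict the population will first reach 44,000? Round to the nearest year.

year 1989

r = ln(69630/15480) / 20 = 1.50365/20 ≈ 0.075182 per year
t = ln(44000/15480) / r = 1.04464/0.075182 ≈ 13.89 years after 1975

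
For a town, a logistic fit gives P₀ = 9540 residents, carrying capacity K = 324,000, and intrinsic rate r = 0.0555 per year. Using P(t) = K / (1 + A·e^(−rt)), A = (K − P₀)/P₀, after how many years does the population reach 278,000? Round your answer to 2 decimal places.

A = (324000 − 9540)/9540 = 32.96226
278000 = 324000/(1 + 32.96226·e^(−0.0555t)) → 1 + 32.96226·e^(−0.0555t) = 1.16547
e^(−0.0555t) = 0.00502 → t = ln(199.20673)/0.0555 = 5.29434/0.0555

t ≈ 95.39 years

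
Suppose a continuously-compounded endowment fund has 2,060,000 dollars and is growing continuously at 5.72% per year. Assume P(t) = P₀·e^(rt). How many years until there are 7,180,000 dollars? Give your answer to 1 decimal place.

t ≈ 21.8 years

7180000 = 2060000 · e^(0.0572·t)
t = ln(7180000/2060000) / 0.0572 = ln(3.48544) / 0.0572 = 1.24859 / 0.0572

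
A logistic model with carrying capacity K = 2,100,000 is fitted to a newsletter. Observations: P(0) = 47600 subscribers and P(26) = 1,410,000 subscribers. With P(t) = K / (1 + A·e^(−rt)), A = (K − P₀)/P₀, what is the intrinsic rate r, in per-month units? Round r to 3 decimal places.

A = (2100000 − 47600)/47600 = 43.11765
1410000 = 2100000/(1 + 43.11765·e^(−r·26)) → e^(−26r) = (1.48936 − 1)/43.11765 = 0.011349
r = −ln(0.011349)/26 = 4.47859/26

r ≈ 0.172 per month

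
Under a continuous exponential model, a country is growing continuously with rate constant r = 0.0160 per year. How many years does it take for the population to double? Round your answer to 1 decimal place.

doubling time ≈ 43.3 years

doubling time = ln(2) / |r| = 0.69315 / 0.016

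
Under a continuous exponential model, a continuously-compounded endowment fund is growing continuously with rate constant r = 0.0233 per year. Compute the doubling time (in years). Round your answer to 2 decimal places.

doubling time = ln(2) / |r| = 0.69315 / 0.0233

doubling time ≈ 29.75 years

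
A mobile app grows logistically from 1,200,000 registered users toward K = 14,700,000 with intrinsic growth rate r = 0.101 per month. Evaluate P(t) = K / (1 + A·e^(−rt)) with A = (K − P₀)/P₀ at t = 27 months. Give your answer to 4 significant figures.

≈ 8,468,000 registered users

A = (14700000 − 1200000)/1200000 = 11.25
P(27) = 14700000 / (1 + 11.25·e^(−0.101·27)) = 14700000 / (1 + 11.25·0.065415)
= 14700000 / 1.73592 ≈ 8468125.03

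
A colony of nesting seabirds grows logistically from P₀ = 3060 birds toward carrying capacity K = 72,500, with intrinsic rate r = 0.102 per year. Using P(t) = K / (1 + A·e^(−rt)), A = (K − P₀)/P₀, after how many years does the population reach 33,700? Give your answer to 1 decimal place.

A = (72500 − 3060)/3060 = 22.69281
33700 = 72500/(1 + 22.69281·e^(−0.102t)) → 1 + 22.69281·e^(−0.102t) = 2.15134
e^(−0.102t) = 0.050736 → t = ln(19.70999)/0.102 = 2.98113/0.102

t ≈ 29.2 years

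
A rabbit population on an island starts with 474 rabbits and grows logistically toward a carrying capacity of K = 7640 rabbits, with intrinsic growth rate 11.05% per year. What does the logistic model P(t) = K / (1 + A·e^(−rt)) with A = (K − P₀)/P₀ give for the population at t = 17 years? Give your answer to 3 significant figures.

A = (7640 − 474)/474 = 15.11814
P(17) = 7640 / (1 + 15.11814·e^(−0.1105·17)) = 7640 / (1 + 15.11814·0.152819)
= 7640 / 3.31034 ≈ 2307.92

≈ 2,310 rabbits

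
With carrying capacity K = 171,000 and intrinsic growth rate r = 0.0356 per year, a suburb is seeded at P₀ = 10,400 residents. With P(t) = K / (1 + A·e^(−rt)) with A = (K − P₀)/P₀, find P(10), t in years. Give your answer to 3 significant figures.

A = (171000 − 10400)/10400 = 15.44231
P(10) = 171000 / (1 + 15.44231·e^(−0.0356·10)) = 171000 / (1 + 15.44231·0.700473)
= 171000 / 11.81691 ≈ 14470.78

≈ 14,500 residents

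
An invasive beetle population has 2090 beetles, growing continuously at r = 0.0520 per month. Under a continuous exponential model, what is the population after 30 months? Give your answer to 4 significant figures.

≈ 9,946 beetles

P(30) = 2090 · e^(0.052·30) = 2090 · e^(1.56)
= 2090 · 4.75882 ≈ 9945.94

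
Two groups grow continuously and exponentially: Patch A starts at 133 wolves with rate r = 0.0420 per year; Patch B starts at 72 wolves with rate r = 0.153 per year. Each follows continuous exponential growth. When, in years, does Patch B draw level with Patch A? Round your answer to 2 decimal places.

t ≈ 5.53 years

133·e^(0.042t) = 72·e^(0.153t)
133/72 = e^((0.153 − 0.042)t) → ln(1.84722) = 0.111·t
t = 0.61368 / 0.111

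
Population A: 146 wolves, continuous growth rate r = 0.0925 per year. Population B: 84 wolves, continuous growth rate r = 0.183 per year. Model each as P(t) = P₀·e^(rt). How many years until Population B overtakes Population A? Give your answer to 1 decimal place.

t ≈ 6.1 years

146·e^(0.0925t) = 84·e^(0.183t)
146/84 = e^((0.183 − 0.0925)t) → ln(1.7381) = 0.0905·t
t = 0.55279 / 0.0905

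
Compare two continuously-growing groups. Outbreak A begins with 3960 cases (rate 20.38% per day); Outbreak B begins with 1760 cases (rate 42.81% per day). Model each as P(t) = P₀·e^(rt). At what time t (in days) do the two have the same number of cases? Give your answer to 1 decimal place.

3960·e^(0.2038t) = 1760·e^(0.4281t)
3960/1760 = e^((0.4281 − 0.2038)t) → ln(2.25) = 0.2243·t
t = 0.81093 / 0.2243

t ≈ 3.6 days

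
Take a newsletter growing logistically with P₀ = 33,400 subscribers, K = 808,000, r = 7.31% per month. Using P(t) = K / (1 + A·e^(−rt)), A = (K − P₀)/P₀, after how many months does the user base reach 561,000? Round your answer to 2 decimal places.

A = (808000 − 33400)/33400 = 23.19162
561000 = 808000/(1 + 23.19162·e^(−0.0731t)) → 1 + 23.19162·e^(−0.0731t) = 1.44029
e^(−0.0731t) = 0.018985 → t = ln(52.67408)/0.0731 = 3.96412/0.0731

t ≈ 54.23 months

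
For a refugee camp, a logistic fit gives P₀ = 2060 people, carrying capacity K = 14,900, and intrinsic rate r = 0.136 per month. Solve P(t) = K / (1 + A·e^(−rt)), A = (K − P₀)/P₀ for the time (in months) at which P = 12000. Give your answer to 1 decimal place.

A = (14900 − 2060)/2060 = 6.23301
12000 = 14900/(1 + 6.23301·e^(−0.136t)) → 1 + 6.23301·e^(−0.136t) = 1.24167
e^(−0.136t) = 0.038772 → t = ln(25.79176)/0.136 = 3.25006/0.136

t ≈ 23.9 months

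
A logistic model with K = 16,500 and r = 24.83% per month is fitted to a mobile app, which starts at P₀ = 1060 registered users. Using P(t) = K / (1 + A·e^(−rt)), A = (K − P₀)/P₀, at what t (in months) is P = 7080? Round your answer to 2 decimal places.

t ≈ 9.64 months

A = (16500 − 1060)/1060 = 14.56604
7080 = 16500/(1 + 14.56604·e^(−0.2483t)) → 1 + 14.56604·e^(−0.2483t) = 2.33051
e^(−0.2483t) = 0.091343 → t = ln(10.94772)/0.2483 = 2.39313/0.2483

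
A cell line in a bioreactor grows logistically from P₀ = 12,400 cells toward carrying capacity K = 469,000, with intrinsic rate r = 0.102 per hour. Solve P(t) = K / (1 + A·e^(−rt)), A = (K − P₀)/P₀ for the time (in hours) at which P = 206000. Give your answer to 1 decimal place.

A = (469000 − 12400)/12400 = 36.82258
206000 = 469000/(1 + 36.82258·e^(−0.102t)) → 1 + 36.82258·e^(−0.102t) = 2.2767
e^(−0.102t) = 0.034672 → t = ln(28.84202)/0.102 = 3.36183/0.102

t ≈ 33.0 hours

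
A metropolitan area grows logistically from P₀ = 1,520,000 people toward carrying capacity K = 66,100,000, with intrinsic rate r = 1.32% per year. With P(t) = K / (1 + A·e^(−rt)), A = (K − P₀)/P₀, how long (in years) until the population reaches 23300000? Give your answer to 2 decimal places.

A = (66100000 − 1520000)/1520000 = 42.48684
23300000 = 66100000/(1 + 42.48684·e^(−0.0132t)) → 1 + 42.48684·e^(−0.0132t) = 2.83691
e^(−0.0132t) = 0.043235 → t = ln(23.12952)/0.0132 = 3.14111/0.0132

t ≈ 237.96 years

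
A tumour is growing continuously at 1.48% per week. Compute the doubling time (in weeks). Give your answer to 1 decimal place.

doubling time = ln(2) / |r| = 0.69315 / 0.0148

doubling time ≈ 46.8 weeks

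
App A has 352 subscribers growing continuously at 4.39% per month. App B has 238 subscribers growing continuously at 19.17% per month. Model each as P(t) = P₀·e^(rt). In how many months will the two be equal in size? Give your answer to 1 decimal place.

t ≈ 2.6 months

352·e^(0.0439t) = 238·e^(0.1917t)
352/238 = e^((0.1917 − 0.0439)t) → ln(1.47899) = 0.1478·t
t = 0.39136 / 0.1478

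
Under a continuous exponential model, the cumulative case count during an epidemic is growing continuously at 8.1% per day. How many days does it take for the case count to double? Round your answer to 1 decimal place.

doubling time = ln(2) / |r| = 0.69315 / 0.081

doubling time ≈ 8.6 days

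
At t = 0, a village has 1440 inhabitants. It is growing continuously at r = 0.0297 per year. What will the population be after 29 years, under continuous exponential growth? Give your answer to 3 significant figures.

≈ 3,410 inhabitants

P(29) = 1440 · e^(0.0297·29) = 1440 · e^(0.8613)
= 1440 · 2.36623 ≈ 3407.38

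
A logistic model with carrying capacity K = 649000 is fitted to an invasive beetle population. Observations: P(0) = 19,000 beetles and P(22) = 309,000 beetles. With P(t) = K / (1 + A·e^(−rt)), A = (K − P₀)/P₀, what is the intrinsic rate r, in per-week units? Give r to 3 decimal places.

r ≈ 0.155 per week

A = (649000 − 19000)/19000 = 33.15789
309000 = 649000/(1 + 33.15789·e^(−r·22)) → e^(−22r) = (2.10032 − 1)/33.15789 = 0.033184
r = −ln(0.033184)/22 = 3.40568/22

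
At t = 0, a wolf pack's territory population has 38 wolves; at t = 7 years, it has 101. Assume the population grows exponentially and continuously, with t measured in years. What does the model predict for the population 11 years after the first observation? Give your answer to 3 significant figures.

≈ 177 wolves

r = ln(101/38) / 7 ≈ 0.139648 per year
P(11) = 38 · e^(0.139648·11) = 38 · 4.64655 ≈ 176.57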